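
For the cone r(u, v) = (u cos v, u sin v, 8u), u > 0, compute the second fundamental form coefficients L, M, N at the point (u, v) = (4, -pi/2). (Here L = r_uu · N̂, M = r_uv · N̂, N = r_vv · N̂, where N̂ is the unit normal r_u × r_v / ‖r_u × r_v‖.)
L = 0;  M = 0;  N = 32*sqrt(65)/65

Compute the unit normal N̂(u, v) = (-8*sqrt(65)*u*cos(v)/(65*Abs(u)), -8*sqrt(65)*u*sin(v)/(65*Abs(u)), sqrt(65)*u/(65*Abs(u))), and the second partials r_uu, r_uv, r_vv. Take dot products:
  L(u, v) = r_uu · N̂ = 0,
  M(u, v) = r_uv · N̂ = 0,
  N(u, v) = r_vv · N̂ = 8*sqrt(65)*u^2/(65*Abs(u)).
Evaluating at (u, v) = (4, -pi/2):
  L = 0, M = 0, N = 32*sqrt(65)/65.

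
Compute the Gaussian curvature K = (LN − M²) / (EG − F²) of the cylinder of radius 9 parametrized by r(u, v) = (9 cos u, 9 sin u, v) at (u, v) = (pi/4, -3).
K = 0

Coefficients of the first fundamental form: E = 81, F = 0, G = 1.
Coefficients of the second fundamental form: L = -9, M = 0, N = 0.
Assemble K = (LN − M²)/(EG − F²) = 0. At (u, v) = (pi/4, -3): K = 0.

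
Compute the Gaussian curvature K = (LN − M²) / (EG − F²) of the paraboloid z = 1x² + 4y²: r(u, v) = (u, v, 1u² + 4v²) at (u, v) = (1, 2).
K = 16/68121

Coefficients of the first fundamental form: E = 4*u^2 + 1, F = 16*u*v, G = 64*v^2 + 1.
Coefficients of the second fundamental form: L = 2/sqrt(4*u^2 + 64*v^2 + 1), M = 0, N = 8/sqrt(4*u^2 + 64*v^2 + 1).
Assemble K = (LN − M²)/(EG − F²) = 16/(16*u^4 + 512*u^2*v^2 + 8*u^2 + 4096*v^4 + 128*v^2 + 1). At (u, v) = (1, 2): K = 16/68121.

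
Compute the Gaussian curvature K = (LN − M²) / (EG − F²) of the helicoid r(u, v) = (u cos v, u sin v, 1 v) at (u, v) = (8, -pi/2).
K = -1/4225

Coefficients of the first fundamental form: E = 1, F = 0, G = u^2 + 1.
Coefficients of the second fundamental form: L = 0, M = -1/sqrt(u^2 + 1), N = 0.
Assemble K = (LN − M²)/(EG − F²) = -1/(u^2 + 1)^2. At (u, v) = (8, -pi/2): K = -1/4225.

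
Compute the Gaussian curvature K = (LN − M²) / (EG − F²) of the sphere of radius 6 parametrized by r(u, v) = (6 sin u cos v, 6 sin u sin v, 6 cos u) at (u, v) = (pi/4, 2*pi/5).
K = 1/36

Coefficients of the first fundamental form: E = 36, F = 0, G = 36*sin(u)^2.
Coefficients of the second fundamental form: L = -6*sin(u)/Abs(sin(u)), M = 0, N = -6*sin(u)^3/Abs(sin(u)).
Assemble K = (LN − M²)/(EG − F²) = 1/36. At (u, v) = (pi/4, 2*pi/5): K = 1/36.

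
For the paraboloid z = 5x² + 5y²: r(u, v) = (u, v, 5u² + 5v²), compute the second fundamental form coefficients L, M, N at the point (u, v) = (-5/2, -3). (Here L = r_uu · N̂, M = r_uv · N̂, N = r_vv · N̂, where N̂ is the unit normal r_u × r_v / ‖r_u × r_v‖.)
L = 5*sqrt(1526)/763;  M = 0;  N = 5*sqrt(1526)/763

Compute the unit normal N̂(u, v) = (-10*u/sqrt(100*u^2 + 100*v^2 + 1), -10*v/sqrt(100*u^2 + 100*v^2 + 1), 1/sqrt(100*u^2 + 100*v^2 + 1)), and the second partials r_uu, r_uv, r_vv. Take dot products:
  L(u, v) = r_uu · N̂ = 10/sqrt(100*u^2 + 100*v^2 + 1),
  M(u, v) = r_uv · N̂ = 0,
  N(u, v) = r_vv · N̂ = 10/sqrt(100*u^2 + 100*v^2 + 1).
Evaluating at (u, v) = (-5/2, -3):
  L = 5*sqrt(1526)/763, M = 0, N = 5*sqrt(1526)/763.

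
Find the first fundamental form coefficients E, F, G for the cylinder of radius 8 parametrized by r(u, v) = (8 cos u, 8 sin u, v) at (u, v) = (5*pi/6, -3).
E = 64;  F = 0;  G = 1

Partials: r_u = (-8*sin(u), 8*cos(u), 0), r_v = (0, 0, 1). As functions of (u, v):
  E = r_u · r_u = 64,
  F = r_u · r_v = 0,
  G = r_v · r_v = 1.
Evaluating at (u, v) = (5*pi/6, -3): E = 64, F = 0, G = 1.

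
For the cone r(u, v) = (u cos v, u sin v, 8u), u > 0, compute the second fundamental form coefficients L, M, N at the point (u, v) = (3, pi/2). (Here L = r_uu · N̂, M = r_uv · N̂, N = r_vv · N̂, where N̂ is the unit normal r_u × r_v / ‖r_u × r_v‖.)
L = 0;  M = 0;  N = 24*sqrt(65)/65

Compute the unit normal N̂(u, v) = (-8*sqrt(65)*u*cos(v)/(65*Abs(u)), -8*sqrt(65)*u*sin(v)/(65*Abs(u)), sqrt(65)*u/(65*Abs(u))), and the second partials r_uu, r_uv, r_vv. Take dot products:
  L(u, v) = r_uu · N̂ = 0,
  M(u, v) = r_uv · N̂ = 0,
  N(u, v) = r_vv · N̂ = 8*sqrt(65)*u^2/(65*Abs(u)).
Evaluating at (u, v) = (3, pi/2):
  L = 0, M = 0, N = 24*sqrt(65)/65.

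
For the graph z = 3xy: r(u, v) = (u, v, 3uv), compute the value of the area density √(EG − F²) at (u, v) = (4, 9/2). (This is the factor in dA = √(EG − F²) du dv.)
√(EG − F²)|_{(4, 9/2)} = sqrt(1309)/2

E = 9*v^2 + 1, F = 9*u*v, G = 9*u^2 + 1, so EG − F² = 9*u^2 + 9*v^2 + 1. Taking the positive square root: √(EG − F²) = sqrt(9*u^2 + 9*v^2 + 1). At (u, v) = (4, 9/2): sqrt(1309)/2.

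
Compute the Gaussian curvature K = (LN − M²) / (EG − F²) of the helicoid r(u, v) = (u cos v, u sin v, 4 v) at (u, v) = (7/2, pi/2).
K = -256/12769

Coefficients of the first fundamental form: E = 1, F = 0, G = u^2 + 16.
Coefficients of the second fundamental form: L = 0, M = -4/sqrt(u^2 + 16), N = 0.
Assemble K = (LN − M²)/(EG − F²) = -16/(u^2 + 16)^2. At (u, v) = (7/2, pi/2): K = -256/12769.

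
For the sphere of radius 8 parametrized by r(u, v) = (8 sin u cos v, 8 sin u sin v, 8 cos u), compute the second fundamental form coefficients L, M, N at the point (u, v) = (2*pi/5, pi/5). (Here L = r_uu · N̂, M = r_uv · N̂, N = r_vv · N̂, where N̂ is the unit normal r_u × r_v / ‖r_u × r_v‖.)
L = -8;  M = 0;  N = -5 - sqrt(5)

Compute the unit normal N̂(u, v) = (sin(u)^2*cos(v)/Abs(sin(u)), sin(u)^2*sin(v)/Abs(sin(u)), sin(2*u)/(2*Abs(sin(u)))), and the second partials r_uu, r_uv, r_vv. Take dot products:
  L(u, v) = r_uu · N̂ = -8*sin(u)/Abs(sin(u)),
  M(u, v) = r_uv · N̂ = 0,
  N(u, v) = r_vv · N̂ = -8*sin(u)^3/Abs(sin(u)).
Evaluating at (u, v) = (2*pi/5, pi/5):
  L = -8, M = 0, N = -5 - sqrt(5).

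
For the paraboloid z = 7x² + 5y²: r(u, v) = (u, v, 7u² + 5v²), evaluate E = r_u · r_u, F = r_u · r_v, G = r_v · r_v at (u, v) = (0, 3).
E = 1;  F = 0;  G = 901

Partials: r_u = (1, 0, 14*u), r_v = (0, 1, 10*v). As functions of (u, v):
  E = r_u · r_u = 196*u^2 + 1,
  F = r_u · r_v = 140*u*v,
  G = r_v · r_v = 100*v^2 + 1.
Evaluating at (u, v) = (0, 3): E = 1, F = 0, G = 901.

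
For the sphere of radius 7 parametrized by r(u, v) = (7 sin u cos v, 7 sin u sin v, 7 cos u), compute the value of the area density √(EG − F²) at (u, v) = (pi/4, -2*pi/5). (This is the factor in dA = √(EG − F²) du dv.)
√(EG − F²)|_{(pi/4, -2*pi/5)} = 49*sqrt(2)/2

E = 49, F = 0, G = 49*sin(u)^2, so EG − F² = 2401*sin(u)^2. Taking the positive square root: √(EG − F²) = 49*Abs(sin(u)). At (u, v) = (pi/4, -2*pi/5): 49*sqrt(2)/2.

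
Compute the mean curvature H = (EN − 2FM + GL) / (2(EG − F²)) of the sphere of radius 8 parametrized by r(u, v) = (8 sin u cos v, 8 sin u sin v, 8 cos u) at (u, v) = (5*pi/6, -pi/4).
H = -1/8

With E = 64, F = 0, G = 64*sin(u)^2, L = -8*sin(u)/Abs(sin(u)), M = 0, N = -8*sin(u)^3/Abs(sin(u)), assemble
  H = (EN − 2FM + GL) / (2(EG − F²)) = -sin(u)/(8*Abs(sin(u))).
At (u, v) = (5*pi/6, -pi/4): H = -1/8.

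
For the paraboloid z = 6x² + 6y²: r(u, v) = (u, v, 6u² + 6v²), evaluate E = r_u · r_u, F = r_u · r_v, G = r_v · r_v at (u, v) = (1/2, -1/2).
E = 37;  F = -36;  G = 37

Partials: r_u = (1, 0, 12*u), r_v = (0, 1, 12*v). As functions of (u, v):
  E = r_u · r_u = 144*u^2 + 1,
  F = r_u · r_v = 144*u*v,
  G = r_v · r_v = 144*v^2 + 1.
Evaluating at (u, v) = (1/2, -1/2): E = 37, F = -36, G = 37.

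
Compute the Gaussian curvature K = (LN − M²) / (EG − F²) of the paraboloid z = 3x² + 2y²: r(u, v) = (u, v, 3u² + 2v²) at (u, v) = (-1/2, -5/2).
K = 6/3025

Coefficients of the first fundamental form: E = 36*u^2 + 1, F = 24*u*v, G = 16*v^2 + 1.
Coefficients of the second fundamental form: L = 6/sqrt(36*u^2 + 16*v^2 + 1), M = 0, N = 4/sqrt(36*u^2 + 16*v^2 + 1).
Assemble K = (LN − M²)/(EG − F²) = 24/(1296*u^4 + 1152*u^2*v^2 + 72*u^2 + 256*v^4 + 32*v^2 + 1). At (u, v) = (-1/2, -5/2): K = 6/3025.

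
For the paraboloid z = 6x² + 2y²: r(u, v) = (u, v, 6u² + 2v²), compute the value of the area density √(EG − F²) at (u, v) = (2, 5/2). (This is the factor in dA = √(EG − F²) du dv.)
√(EG − F²)|_{(2, 5/2)} = sqrt(677)

E = 144*u^2 + 1, F = 48*u*v, G = 16*v^2 + 1, so EG − F² = 144*u^2 + 16*v^2 + 1. Taking the positive square root: √(EG − F²) = sqrt(144*u^2 + 16*v^2 + 1). At (u, v) = (2, 5/2): sqrt(677).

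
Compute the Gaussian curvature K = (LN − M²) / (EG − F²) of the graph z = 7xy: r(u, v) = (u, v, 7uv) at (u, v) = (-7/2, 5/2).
K = -196/3294225

Coefficients of the first fundamental form: E = 49*v^2 + 1, F = 49*u*v, G = 49*u^2 + 1.
Coefficients of the second fundamental form: L = 0, M = 7/sqrt(49*u^2 + 49*v^2 + 1), N = 0.
Assemble K = (LN − M²)/(EG − F²) = -49/(2401*u^4 + 4802*u^2*v^2 + 98*u^2 + 2401*v^4 + 98*v^2 + 1). At (u, v) = (-7/2, 5/2): K = -196/3294225.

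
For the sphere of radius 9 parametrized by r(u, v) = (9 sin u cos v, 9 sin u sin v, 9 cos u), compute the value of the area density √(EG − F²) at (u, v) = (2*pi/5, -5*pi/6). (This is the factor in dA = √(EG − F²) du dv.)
√(EG − F²)|_{(2*pi/5, -5*pi/6)} = 81*sqrt(2*sqrt(5) + 10)/4

E = 81, F = 0, G = 81*sin(u)^2, so EG − F² = 6561*sin(u)^2. Taking the positive square root: √(EG − F²) = 81*Abs(sin(u)). At (u, v) = (2*pi/5, -5*pi/6): 81*sqrt(2*sqrt(5) + 10)/4.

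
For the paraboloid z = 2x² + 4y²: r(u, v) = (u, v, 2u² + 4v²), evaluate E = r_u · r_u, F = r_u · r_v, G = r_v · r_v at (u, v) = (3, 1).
E = 145;  F = 96;  G = 65

Partials: r_u = (1, 0, 4*u), r_v = (0, 1, 8*v). As functions of (u, v):
  E = r_u · r_u = 16*u^2 + 1,
  F = r_u · r_v = 32*u*v,
  G = r_v · r_v = 64*v^2 + 1.
Evaluating at (u, v) = (3, 1): E = 145, F = 96, G = 65.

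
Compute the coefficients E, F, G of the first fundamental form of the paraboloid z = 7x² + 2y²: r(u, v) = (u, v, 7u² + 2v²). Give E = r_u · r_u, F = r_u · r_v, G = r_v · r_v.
E = 196*u^2 + 1;  F = 56*u*v;  G = 16*v^2 + 1

Compute partials: r_u = (1, 0, 14*u), r_v = (0, 1, 4*v). Then
  E = r_u · r_u = 196*u^2 + 1,
  F = r_u · r_v = 56*u*v,
  G = r_v · r_v = 16*v^2 + 1.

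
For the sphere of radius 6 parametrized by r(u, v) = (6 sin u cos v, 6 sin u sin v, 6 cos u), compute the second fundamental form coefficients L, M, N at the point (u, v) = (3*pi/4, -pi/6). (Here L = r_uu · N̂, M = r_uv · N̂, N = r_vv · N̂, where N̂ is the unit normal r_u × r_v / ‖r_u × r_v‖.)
L = -6;  M = 0;  N = -3

Compute the unit normal N̂(u, v) = (sin(u)^2*cos(v)/Abs(sin(u)), sin(u)^2*sin(v)/Abs(sin(u)), sin(2*u)/(2*Abs(sin(u)))), and the second partials r_uu, r_uv, r_vv. Take dot products:
  L(u, v) = r_uu · N̂ = -6*sin(u)/Abs(sin(u)),
  M(u, v) = r_uv · N̂ = 0,
  N(u, v) = r_vv · N̂ = -6*sin(u)^3/Abs(sin(u)).
Evaluating at (u, v) = (3*pi/4, -pi/6):
  L = -6, M = 0, N = -3.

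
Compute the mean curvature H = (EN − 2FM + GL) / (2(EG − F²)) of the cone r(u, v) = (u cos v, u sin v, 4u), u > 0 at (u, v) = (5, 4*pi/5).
H = 2*sqrt(17)/85

With E = 17, F = 0, G = u^2, L = 0, M = 0, N = 4*sqrt(17)*u^2/(17*Abs(u)), assemble
  H = (EN − 2FM + GL) / (2(EG − F²)) = 2*sqrt(17)/(17*Abs(u)).
At (u, v) = (5, 4*pi/5): H = 2*sqrt(17)/85.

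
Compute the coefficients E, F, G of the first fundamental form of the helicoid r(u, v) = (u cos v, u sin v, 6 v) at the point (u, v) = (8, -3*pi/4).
E = 1;  F = 0;  G = 100

Partials: r_u = (cos(v), sin(v), 0), r_v = (-u*sin(v), u*cos(v), 6). As functions of (u, v):
  E = r_u · r_u = 1,
  F = r_u · r_v = 0,
  G = r_v · r_v = u^2 + 36.
Evaluating at (u, v) = (8, -3*pi/4): E = 1, F = 0, G = 100.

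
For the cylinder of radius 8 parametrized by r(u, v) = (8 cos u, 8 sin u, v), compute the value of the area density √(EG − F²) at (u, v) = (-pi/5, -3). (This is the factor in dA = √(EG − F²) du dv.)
√(EG − F²)|_{(-pi/5, -3)} = 8

E = 64, F = 0, G = 1, so EG − F² = 64. Taking the positive square root: √(EG − F²) = 8. At (u, v) = (-pi/5, -3): 8.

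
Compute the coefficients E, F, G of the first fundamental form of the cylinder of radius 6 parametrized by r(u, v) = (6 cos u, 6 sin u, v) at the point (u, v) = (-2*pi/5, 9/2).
E = 36;  F = 0;  G = 1

Partials: r_u = (-6*sin(u), 6*cos(u), 0), r_v = (0, 0, 1). As functions of (u, v):
  E = r_u · r_u = 36,
  F = r_u · r_v = 0,
  G = r_v · r_v = 1.
Evaluating at (u, v) = (-2*pi/5, 9/2): E = 36, F = 0, G = 1.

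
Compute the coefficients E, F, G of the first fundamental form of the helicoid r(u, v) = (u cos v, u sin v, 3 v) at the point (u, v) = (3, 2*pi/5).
E = 1;  F = 0;  G = 18

Partials: r_u = (cos(v), sin(v), 0), r_v = (-u*sin(v), u*cos(v), 3). As functions of (u, v):
  E = r_u · r_u = 1,
  F = r_u · r_v = 0,
  G = r_v · r_v = u^2 + 9.
Evaluating at (u, v) = (3, 2*pi/5): E = 1, F = 0, G = 18.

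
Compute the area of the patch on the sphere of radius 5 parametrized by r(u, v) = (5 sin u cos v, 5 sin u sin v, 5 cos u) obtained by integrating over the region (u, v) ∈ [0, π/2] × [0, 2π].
Area = 50*pi

Area = ∫∫ √(EG − F²) du dv with √(EG − F²) = 25*Abs(sin(u)). Integrating over [0, π/2] × [0, 2π] gives 50*pi.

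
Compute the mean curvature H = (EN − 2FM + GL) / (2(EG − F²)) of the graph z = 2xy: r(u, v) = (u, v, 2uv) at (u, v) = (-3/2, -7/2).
H = -42*sqrt(59)/3481

With E = 4*v^2 + 1, F = 4*u*v, G = 4*u^2 + 1, L = 0, M = 2/sqrt(4*u^2 + 4*v^2 + 1), N = 0, assemble
  H = (EN − 2FM + GL) / (2(EG − F²)) = -8*u*v/(4*u^2 + 4*v^2 + 1)^(3/2).
At (u, v) = (-3/2, -7/2): H = -42*sqrt(59)/3481.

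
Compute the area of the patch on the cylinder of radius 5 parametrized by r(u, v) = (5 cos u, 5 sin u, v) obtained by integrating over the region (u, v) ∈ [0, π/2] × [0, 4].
Area = 10*pi

Area = ∫∫ √(EG − F²) du dv with √(EG − F²) = 5. Integrating over [0, π/2] × [0, 4] gives 10*pi.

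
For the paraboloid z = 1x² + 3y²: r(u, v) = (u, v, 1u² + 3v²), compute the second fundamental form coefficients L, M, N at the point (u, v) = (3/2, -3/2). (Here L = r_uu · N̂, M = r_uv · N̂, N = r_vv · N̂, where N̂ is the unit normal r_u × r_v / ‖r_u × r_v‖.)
L = 2*sqrt(91)/91;  M = 0;  N = 6*sqrt(91)/91

Compute the unit normal N̂(u, v) = (-2*u/sqrt(4*u^2 + 36*v^2 + 1), -6*v/sqrt(4*u^2 + 36*v^2 + 1), 1/sqrt(4*u^2 + 36*v^2 + 1)), and the second partials r_uu, r_uv, r_vv. Take dot products:
  L(u, v) = r_uu · N̂ = 2/sqrt(4*u^2 + 36*v^2 + 1),
  M(u, v) = r_uv · N̂ = 0,
  N(u, v) = r_vv · N̂ = 6/sqrt(4*u^2 + 36*v^2 + 1).
Evaluating at (u, v) = (3/2, -3/2):
  L = 2*sqrt(91)/91, M = 0, N = 6*sqrt(91)/91.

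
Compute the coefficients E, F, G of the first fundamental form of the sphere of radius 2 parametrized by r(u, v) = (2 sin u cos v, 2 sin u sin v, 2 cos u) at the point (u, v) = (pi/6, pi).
E = 4;  F = 0;  G = 1

Partials: r_u = (2*cos(u)*cos(v), 2*sin(v)*cos(u), -2*sin(u)), r_v = (-2*sin(u)*sin(v), 2*sin(u)*cos(v), 0). As functions of (u, v):
  E = r_u · r_u = 4,
  F = r_u · r_v = 0,
  G = r_v · r_v = 4*sin(u)^2.
Evaluating at (u, v) = (pi/6, pi): E = 4, F = 0, G = 1.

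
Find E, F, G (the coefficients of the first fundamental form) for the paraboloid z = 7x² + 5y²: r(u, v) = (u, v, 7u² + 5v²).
E = 196*u^2 + 1;  F = 140*u*v;  G = 100*v^2 + 1

Compute partials: r_u = (1, 0, 14*u), r_v = (0, 1, 10*v). Then
  E = r_u · r_u = 196*u^2 + 1,
  F = r_u · r_v = 140*u*v,
  G = r_v · r_v = 100*v^2 + 1.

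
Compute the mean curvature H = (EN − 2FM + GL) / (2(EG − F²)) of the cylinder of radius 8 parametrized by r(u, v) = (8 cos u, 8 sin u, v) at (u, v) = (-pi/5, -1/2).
H = -1/16

With E = 64, F = 0, G = 1, L = -8, M = 0, N = 0, assemble
  H = (EN − 2FM + GL) / (2(EG − F²)) = -1/16.
At (u, v) = (-pi/5, -1/2): H = -1/16.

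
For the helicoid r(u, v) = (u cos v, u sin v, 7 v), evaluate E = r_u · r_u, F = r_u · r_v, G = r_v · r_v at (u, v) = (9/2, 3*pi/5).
E = 1;  F = 0;  G = 277/4

Partials: r_u = (cos(v), sin(v), 0), r_v = (-u*sin(v), u*cos(v), 7). As functions of (u, v):
  E = r_u · r_u = 1,
  F = r_u · r_v = 0,
  G = r_v · r_v = u^2 + 49.
Evaluating at (u, v) = (9/2, 3*pi/5): E = 1, F = 0, G = 277/4.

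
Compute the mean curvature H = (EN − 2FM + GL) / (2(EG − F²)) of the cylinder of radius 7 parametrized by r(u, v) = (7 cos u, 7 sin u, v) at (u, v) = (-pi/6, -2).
H = -1/14

With E = 49, F = 0, G = 1, L = -7, M = 0, N = 0, assemble
  H = (EN − 2FM + GL) / (2(EG − F²)) = -1/14.
At (u, v) = (-pi/6, -2): H = -1/14.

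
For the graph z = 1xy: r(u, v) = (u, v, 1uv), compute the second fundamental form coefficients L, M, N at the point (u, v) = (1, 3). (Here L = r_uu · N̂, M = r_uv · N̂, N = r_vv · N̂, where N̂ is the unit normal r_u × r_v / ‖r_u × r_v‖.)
L = 0;  M = sqrt(11)/11;  N = 0

Compute the unit normal N̂(u, v) = (-v/sqrt(u^2 + v^2 + 1), -u/sqrt(u^2 + v^2 + 1), 1/sqrt(u^2 + v^2 + 1)), and the second partials r_uu, r_uv, r_vv. Take dot products:
  L(u, v) = r_uu · N̂ = 0,
  M(u, v) = r_uv · N̂ = 1/sqrt(u^2 + v^2 + 1),
  N(u, v) = r_vv · N̂ = 0.
Evaluating at (u, v) = (1, 3):
  L = 0, M = sqrt(11)/11, N = 0.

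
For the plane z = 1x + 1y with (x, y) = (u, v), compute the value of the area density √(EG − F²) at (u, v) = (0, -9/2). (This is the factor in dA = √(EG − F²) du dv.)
√(EG − F²)|_{(0, -9/2)} = sqrt(3)

E = 2, F = 1, G = 2, so EG − F² = 3. Taking the positive square root: √(EG − F²) = sqrt(3). At (u, v) = (0, -9/2): sqrt(3).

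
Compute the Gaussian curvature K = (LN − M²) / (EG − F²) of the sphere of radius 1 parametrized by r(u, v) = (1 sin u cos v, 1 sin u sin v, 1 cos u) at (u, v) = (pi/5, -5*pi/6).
K = 1

Coefficients of the first fundamental form: E = 1, F = 0, G = sin(u)^2.
Coefficients of the second fundamental form: L = -sin(u)/Abs(sin(u)), M = 0, N = -sin(u)^3/Abs(sin(u)).
Assemble K = (LN − M²)/(EG − F²) = 1. At (u, v) = (pi/5, -5*pi/6): K = 1.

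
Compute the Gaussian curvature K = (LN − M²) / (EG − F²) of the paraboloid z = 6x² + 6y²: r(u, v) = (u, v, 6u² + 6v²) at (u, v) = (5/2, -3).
K = 144/4826809

Coefficients of the first fundamental form: E = 144*u^2 + 1, F = 144*u*v, G = 144*v^2 + 1.
Coefficients of the second fundamental form: L = 12/sqrt(144*u^2 + 144*v^2 + 1), M = 0, N = 12/sqrt(144*u^2 + 144*v^2 + 1).
Assemble K = (LN − M²)/(EG − F²) = 144/(20736*u^4 + 41472*u^2*v^2 + 288*u^2 + 20736*v^4 + 288*v^2 + 1). At (u, v) = (5/2, -3): K = 144/4826809.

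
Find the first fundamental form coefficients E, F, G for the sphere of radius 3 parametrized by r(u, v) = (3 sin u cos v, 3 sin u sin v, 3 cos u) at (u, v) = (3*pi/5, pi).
E = 9;  F = 0;  G = 9*sqrt(5)/8 + 45/8

Partials: r_u = (3*cos(u)*cos(v), 3*sin(v)*cos(u), -3*sin(u)), r_v = (-3*sin(u)*sin(v), 3*sin(u)*cos(v), 0). As functions of (u, v):
  E = r_u · r_u = 9,
  F = r_u · r_v = 0,
  G = r_v · r_v = 9*sin(u)^2.
Evaluating at (u, v) = (3*pi/5, pi): E = 9, F = 0, G = 9*sqrt(5)/8 + 45/8.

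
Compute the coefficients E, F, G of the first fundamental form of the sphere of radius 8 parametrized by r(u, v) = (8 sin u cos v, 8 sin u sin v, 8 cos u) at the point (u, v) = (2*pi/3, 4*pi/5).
E = 64;  F = 0;  G = 48

Partials: r_u = (8*cos(u)*cos(v), 8*sin(v)*cos(u), -8*sin(u)), r_v = (-8*sin(u)*sin(v), 8*sin(u)*cos(v), 0). As functions of (u, v):
  E = r_u · r_u = 64,
  F = r_u · r_v = 0,
  G = r_v · r_v = 64*sin(u)^2.
Evaluating at (u, v) = (2*pi/3, 4*pi/5): E = 64, F = 0, G = 48.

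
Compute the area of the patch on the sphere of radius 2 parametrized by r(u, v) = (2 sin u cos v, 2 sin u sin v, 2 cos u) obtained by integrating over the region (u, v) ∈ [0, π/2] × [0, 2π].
Area = 8*pi

Area = ∫∫ √(EG − F²) du dv with √(EG − F²) = 4*Abs(sin(u)). Integrating over [0, π/2] × [0, 2π] gives 8*pi.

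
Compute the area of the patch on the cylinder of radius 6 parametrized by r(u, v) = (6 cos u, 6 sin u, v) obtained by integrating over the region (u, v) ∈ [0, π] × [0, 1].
Area = 6*pi

Area = ∫∫ √(EG − F²) du dv with √(EG − F²) = 6. Integrating over [0, π] × [0, 1] gives 6*pi.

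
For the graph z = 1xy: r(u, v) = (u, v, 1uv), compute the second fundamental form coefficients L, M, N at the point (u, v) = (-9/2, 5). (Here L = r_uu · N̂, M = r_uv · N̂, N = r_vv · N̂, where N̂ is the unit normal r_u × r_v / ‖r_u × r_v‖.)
L = 0;  M = 2*sqrt(185)/185;  N = 0

Compute the unit normal N̂(u, v) = (-v/sqrt(u^2 + v^2 + 1), -u/sqrt(u^2 + v^2 + 1), 1/sqrt(u^2 + v^2 + 1)), and the second partials r_uu, r_uv, r_vv. Take dot products:
  L(u, v) = r_uu · N̂ = 0,
  M(u, v) = r_uv · N̂ = 1/sqrt(u^2 + v^2 + 1),
  N(u, v) = r_vv · N̂ = 0.
Evaluating at (u, v) = (-9/2, 5):
  L = 0, M = 2*sqrt(185)/185, N = 0.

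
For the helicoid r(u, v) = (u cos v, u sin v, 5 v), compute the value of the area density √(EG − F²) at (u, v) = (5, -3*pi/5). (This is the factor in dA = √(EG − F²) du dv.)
√(EG − F²)|_{(5, -3*pi/5)} = 5*sqrt(2)

E = 1, F = 0, G = u^2 + 25, so EG − F² = u^2 + 25. Taking the positive square root: √(EG − F²) = sqrt(u^2 + 25). At (u, v) = (5, -3*pi/5): 5*sqrt(2).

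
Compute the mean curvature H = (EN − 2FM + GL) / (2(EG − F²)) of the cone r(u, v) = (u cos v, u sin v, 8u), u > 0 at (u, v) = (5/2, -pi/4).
H = 8*sqrt(65)/325

With E = 65, F = 0, G = u^2, L = 0, M = 0, N = 8*sqrt(65)*u^2/(65*Abs(u)), assemble
  H = (EN − 2FM + GL) / (2(EG − F²)) = 4*sqrt(65)/(65*Abs(u)).
At (u, v) = (5/2, -pi/4): H = 8*sqrt(65)/325.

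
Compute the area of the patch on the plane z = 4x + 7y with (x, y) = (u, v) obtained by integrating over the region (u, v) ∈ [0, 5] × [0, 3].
Area = 15*sqrt(66)

Area = ∫∫ √(EG − F²) du dv with √(EG − F²) = sqrt(66). Integrating over [0, 5] × [0, 3] gives 15*sqrt(66).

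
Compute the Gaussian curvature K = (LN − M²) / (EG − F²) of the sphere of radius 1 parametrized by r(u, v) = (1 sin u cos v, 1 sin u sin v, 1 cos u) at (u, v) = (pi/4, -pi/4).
K = 1

Coefficients of the first fundamental form: E = 1, F = 0, G = sin(u)^2.
Coefficients of the second fundamental form: L = -sin(u)/Abs(sin(u)), M = 0, N = -sin(u)^3/Abs(sin(u)).
Assemble K = (LN − M²)/(EG − F²) = 1. At (u, v) = (pi/4, -pi/4): K = 1.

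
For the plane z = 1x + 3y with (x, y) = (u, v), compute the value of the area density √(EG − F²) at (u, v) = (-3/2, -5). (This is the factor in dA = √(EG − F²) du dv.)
√(EG − F²)|_{(-3/2, -5)} = sqrt(11)

E = 2, F = 3, G = 10, so EG − F² = 11. Taking the positive square root: √(EG − F²) = sqrt(11). At (u, v) = (-3/2, -5): sqrt(11).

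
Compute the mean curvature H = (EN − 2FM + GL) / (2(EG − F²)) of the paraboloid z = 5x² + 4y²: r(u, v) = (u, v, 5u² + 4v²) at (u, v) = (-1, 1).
H = 81*sqrt(165)/3025

With E = 100*u^2 + 1, F = 80*u*v, G = 64*v^2 + 1, L = 10/sqrt(100*u^2 + 64*v^2 + 1), M = 0, N = 8/sqrt(100*u^2 + 64*v^2 + 1), assemble
  H = (EN − 2FM + GL) / (2(EG − F²)) = (400*u^2 + 320*v^2 + 9)/(100*u^2 + 64*v^2 + 1)^(3/2).
At (u, v) = (-1, 1): H = 81*sqrt(165)/3025.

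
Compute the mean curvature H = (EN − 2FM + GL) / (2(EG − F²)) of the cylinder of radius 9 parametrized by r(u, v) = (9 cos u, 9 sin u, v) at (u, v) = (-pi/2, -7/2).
H = -1/18

With E = 81, F = 0, G = 1, L = -9, M = 0, N = 0, assemble
  H = (EN − 2FM + GL) / (2(EG − F²)) = -1/18.
At (u, v) = (-pi/2, -7/2): H = -1/18.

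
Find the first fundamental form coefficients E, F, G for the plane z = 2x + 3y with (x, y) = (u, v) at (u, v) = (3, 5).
E = 5;  F = 6;  G = 10

Partials: r_u = (1, 0, 2), r_v = (0, 1, 3). As functions of (u, v):
  E = r_u · r_u = 5,
  F = r_u · r_v = 6,
  G = r_v · r_v = 10.
Evaluating at (u, v) = (3, 5): E = 5, F = 6, G = 10.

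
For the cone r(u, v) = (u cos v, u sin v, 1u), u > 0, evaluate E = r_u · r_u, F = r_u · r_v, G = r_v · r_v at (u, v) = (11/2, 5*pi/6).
E = 2;  F = 0;  G = 121/4

Partials: r_u = (cos(v), sin(v), 1), r_v = (-u*sin(v), u*cos(v), 0). As functions of (u, v):
  E = r_u · r_u = 2,
  F = r_u · r_v = 0,
  G = r_v · r_v = u^2.
Evaluating at (u, v) = (11/2, 5*pi/6): E = 2, F = 0, G = 121/4.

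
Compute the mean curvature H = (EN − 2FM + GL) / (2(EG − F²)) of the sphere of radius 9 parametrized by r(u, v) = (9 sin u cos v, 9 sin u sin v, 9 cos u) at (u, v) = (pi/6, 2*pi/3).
H = -1/9

With E = 81, F = 0, G = 81*sin(u)^2, L = -9*sin(u)/Abs(sin(u)), M = 0, N = -9*sin(u)^3/Abs(sin(u)), assemble
  H = (EN − 2FM + GL) / (2(EG − F²)) = -sin(u)/(9*Abs(sin(u))).
At (u, v) = (pi/6, 2*pi/3): H = -1/9.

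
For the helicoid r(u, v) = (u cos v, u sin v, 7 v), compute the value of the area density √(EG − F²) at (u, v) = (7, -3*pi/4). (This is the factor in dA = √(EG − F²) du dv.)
√(EG − F²)|_{(7, -3*pi/4)} = 7*sqrt(2)

E = 1, F = 0, G = u^2 + 49, so EG − F² = u^2 + 49. Taking the positive square root: √(EG − F²) = sqrt(u^2 + 49). At (u, v) = (7, -3*pi/4): 7*sqrt(2).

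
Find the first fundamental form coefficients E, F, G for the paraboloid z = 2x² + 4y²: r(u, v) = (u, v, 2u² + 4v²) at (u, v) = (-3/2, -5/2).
E = 37;  F = 120;  G = 401

Partials: r_u = (1, 0, 4*u), r_v = (0, 1, 8*v). As functions of (u, v):
  E = r_u · r_u = 16*u^2 + 1,
  F = r_u · r_v = 32*u*v,
  G = r_v · r_v = 64*v^2 + 1.
Evaluating at (u, v) = (-3/2, -5/2): E = 37, F = 120, G = 401.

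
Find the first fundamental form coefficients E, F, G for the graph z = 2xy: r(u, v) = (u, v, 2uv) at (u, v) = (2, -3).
E = 37;  F = -24;  G = 17

Partials: r_u = (1, 0, 2*v), r_v = (0, 1, 2*u). As functions of (u, v):
  E = r_u · r_u = 4*v^2 + 1,
  F = r_u · r_v = 4*u*v,
  G = r_v · r_v = 4*u^2 + 1.
Evaluating at (u, v) = (2, -3): E = 37, F = -24, G = 17.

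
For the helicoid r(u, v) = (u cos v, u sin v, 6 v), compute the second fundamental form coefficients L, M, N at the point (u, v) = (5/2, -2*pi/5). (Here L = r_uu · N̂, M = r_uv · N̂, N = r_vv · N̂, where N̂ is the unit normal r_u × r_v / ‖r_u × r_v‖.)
L = 0;  M = -12/13;  N = 0

Compute the unit normal N̂(u, v) = (6*sin(v)/sqrt(u^2 + 36), -6*cos(v)/sqrt(u^2 + 36), u/sqrt(u^2 + 36)), and the second partials r_uu, r_uv, r_vv. Take dot products:
  L(u, v) = r_uu · N̂ = 0,
  M(u, v) = r_uv · N̂ = -6/sqrt(u^2 + 36),
  N(u, v) = r_vv · N̂ = 0.
Evaluating at (u, v) = (5/2, -2*pi/5):
  L = 0, M = -12/13, N = 0.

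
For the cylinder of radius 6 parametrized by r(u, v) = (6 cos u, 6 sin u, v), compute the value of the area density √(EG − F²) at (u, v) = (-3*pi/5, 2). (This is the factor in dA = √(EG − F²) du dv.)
√(EG − F²)|_{(-3*pi/5, 2)} = 6

E = 36, F = 0, G = 1, so EG − F² = 36. Taking the positive square root: √(EG − F²) = 6. At (u, v) = (-3*pi/5, 2): 6.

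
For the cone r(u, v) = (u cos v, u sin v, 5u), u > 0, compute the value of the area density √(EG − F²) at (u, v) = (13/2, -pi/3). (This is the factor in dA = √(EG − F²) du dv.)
√(EG − F²)|_{(13/2, -pi/3)} = 13*sqrt(26)/2

E = 26, F = 0, G = u^2, so EG − F² = 26*u^2. Taking the positive square root: √(EG − F²) = sqrt(26)*Abs(u). At (u, v) = (13/2, -pi/3): 13*sqrt(26)/2.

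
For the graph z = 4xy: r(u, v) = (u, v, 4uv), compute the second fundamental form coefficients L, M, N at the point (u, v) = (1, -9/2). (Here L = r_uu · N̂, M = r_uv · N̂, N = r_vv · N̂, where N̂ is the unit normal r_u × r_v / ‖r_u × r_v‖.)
L = 0;  M = 4*sqrt(341)/341;  N = 0

Compute the unit normal N̂(u, v) = (-4*v/sqrt(16*u^2 + 16*v^2 + 1), -4*u/sqrt(16*u^2 + 16*v^2 + 1), 1/sqrt(16*u^2 + 16*v^2 + 1)), and the second partials r_uu, r_uv, r_vv. Take dot products:
  L(u, v) = r_uu · N̂ = 0,
  M(u, v) = r_uv · N̂ = 4/sqrt(16*u^2 + 16*v^2 + 1),
  N(u, v) = r_vv · N̂ = 0.
Evaluating at (u, v) = (1, -9/2):
  L = 0, M = 4*sqrt(341)/341, N = 0.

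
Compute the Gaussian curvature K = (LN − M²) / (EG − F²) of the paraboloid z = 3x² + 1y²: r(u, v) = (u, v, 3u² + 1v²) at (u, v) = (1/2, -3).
K = 3/529

Coefficients of the first fundamental form: E = 36*u^2 + 1, F = 12*u*v, G = 4*v^2 + 1.
Coefficients of the second fundamental form: L = 6/sqrt(36*u^2 + 4*v^2 + 1), M = 0, N = 2/sqrt(36*u^2 + 4*v^2 + 1).
Assemble K = (LN − M²)/(EG − F²) = 12/(1296*u^4 + 288*u^2*v^2 + 72*u^2 + 16*v^4 + 8*v^2 + 1). At (u, v) = (1/2, -3): K = 3/529.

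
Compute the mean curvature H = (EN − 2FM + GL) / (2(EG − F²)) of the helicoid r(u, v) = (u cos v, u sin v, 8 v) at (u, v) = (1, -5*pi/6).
H = 0

With E = 1, F = 0, G = u^2 + 64, L = 0, M = -8/sqrt(u^2 + 64), N = 0, assemble
  H = (EN − 2FM + GL) / (2(EG − F²)) = 0.
At (u, v) = (1, -5*pi/6): H = 0.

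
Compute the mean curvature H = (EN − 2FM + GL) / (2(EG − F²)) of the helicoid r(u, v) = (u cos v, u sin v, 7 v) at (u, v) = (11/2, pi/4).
H = 0

With E = 1, F = 0, G = u^2 + 49, L = 0, M = -7/sqrt(u^2 + 49), N = 0, assemble
  H = (EN − 2FM + GL) / (2(EG − F²)) = 0.
At (u, v) = (11/2, pi/4): H = 0.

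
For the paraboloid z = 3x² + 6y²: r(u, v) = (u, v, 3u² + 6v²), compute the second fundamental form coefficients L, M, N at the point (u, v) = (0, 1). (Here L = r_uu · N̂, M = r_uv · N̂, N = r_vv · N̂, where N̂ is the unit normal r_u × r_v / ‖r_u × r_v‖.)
L = 6*sqrt(145)/145;  M = 0;  N = 12*sqrt(145)/145

Compute the unit normal N̂(u, v) = (-6*u/sqrt(36*u^2 + 144*v^2 + 1), -12*v/sqrt(36*u^2 + 144*v^2 + 1), 1/sqrt(36*u^2 + 144*v^2 + 1)), and the second partials r_uu, r_uv, r_vv. Take dot products:
  L(u, v) = r_uu · N̂ = 6/sqrt(36*u^2 + 144*v^2 + 1),
  M(u, v) = r_uv · N̂ = 0,
  N(u, v) = r_vv · N̂ = 12/sqrt(36*u^2 + 144*v^2 + 1).
Evaluating at (u, v) = (0, 1):
  L = 6*sqrt(145)/145, M = 0, N = 12*sqrt(145)/145.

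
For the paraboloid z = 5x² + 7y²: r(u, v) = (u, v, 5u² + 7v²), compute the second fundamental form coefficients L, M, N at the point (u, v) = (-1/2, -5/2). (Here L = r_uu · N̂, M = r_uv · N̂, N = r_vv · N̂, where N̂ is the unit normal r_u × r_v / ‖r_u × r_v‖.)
L = 10*sqrt(139)/417;  M = 0;  N = 14*sqrt(139)/417

Compute the unit normal N̂(u, v) = (-10*u/sqrt(100*u^2 + 196*v^2 + 1), -14*v/sqrt(100*u^2 + 196*v^2 + 1), 1/sqrt(100*u^2 + 196*v^2 + 1)), and the second partials r_uu, r_uv, r_vv. Take dot products:
  L(u, v) = r_uu · N̂ = 10/sqrt(100*u^2 + 196*v^2 + 1),
  M(u, v) = r_uv · N̂ = 0,
  N(u, v) = r_vv · N̂ = 14/sqrt(100*u^2 + 196*v^2 + 1).
Evaluating at (u, v) = (-1/2, -5/2):
  L = 10*sqrt(139)/417, M = 0, N = 14*sqrt(139)/417.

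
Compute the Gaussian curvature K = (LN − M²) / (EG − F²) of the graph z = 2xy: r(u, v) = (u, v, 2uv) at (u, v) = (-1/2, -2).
K = -1/81

Coefficients of the first fundamental form: E = 4*v^2 + 1, F = 4*u*v, G = 4*u^2 + 1.
Coefficients of the second fundamental form: L = 0, M = 2/sqrt(4*u^2 + 4*v^2 + 1), N = 0.
Assemble K = (LN − M²)/(EG − F²) = -4/(16*u^4 + 32*u^2*v^2 + 8*u^2 + 16*v^4 + 8*v^2 + 1). At (u, v) = (-1/2, -2): K = -1/81.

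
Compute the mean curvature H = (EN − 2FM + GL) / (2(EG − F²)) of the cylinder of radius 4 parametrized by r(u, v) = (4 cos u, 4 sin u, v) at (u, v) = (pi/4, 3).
H = -1/8

With E = 16, F = 0, G = 1, L = -4, M = 0, N = 0, assemble
  H = (EN − 2FM + GL) / (2(EG − F²)) = -1/8.
At (u, v) = (pi/4, 3): H = -1/8.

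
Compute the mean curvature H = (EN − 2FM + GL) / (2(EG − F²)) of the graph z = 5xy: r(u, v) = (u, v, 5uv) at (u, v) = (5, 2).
H = -625*sqrt(6)/23958

With E = 25*v^2 + 1, F = 25*u*v, G = 25*u^2 + 1, L = 0, M = 5/sqrt(25*u^2 + 25*v^2 + 1), N = 0, assemble
  H = (EN − 2FM + GL) / (2(EG − F²)) = -125*u*v/(25*u^2 + 25*v^2 + 1)^(3/2).
At (u, v) = (5, 2): H = -625*sqrt(6)/23958.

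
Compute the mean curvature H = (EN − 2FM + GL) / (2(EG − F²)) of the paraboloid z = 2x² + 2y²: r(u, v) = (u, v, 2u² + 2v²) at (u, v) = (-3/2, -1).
H = 108*sqrt(53)/2809

With E = 16*u^2 + 1, F = 16*u*v, G = 16*v^2 + 1, L = 4/sqrt(16*u^2 + 16*v^2 + 1), M = 0, N = 4/sqrt(16*u^2 + 16*v^2 + 1), assemble
  H = (EN − 2FM + GL) / (2(EG − F²)) = 4*(8*u^2 + 8*v^2 + 1)/(16*u^2 + 16*v^2 + 1)^(3/2).
At (u, v) = (-3/2, -1): H = 108*sqrt(53)/2809.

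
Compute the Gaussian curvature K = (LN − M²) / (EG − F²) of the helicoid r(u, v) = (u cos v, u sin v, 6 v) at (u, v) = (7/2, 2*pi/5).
K = -576/37249

Coefficients of the first fundamental form: E = 1, F = 0, G = u^2 + 36.
Coefficients of the second fundamental form: L = 0, M = -6/sqrt(u^2 + 36), N = 0.
Assemble K = (LN − M²)/(EG − F²) = -36/(u^2 + 36)^2. At (u, v) = (7/2, 2*pi/5): K = -576/37249.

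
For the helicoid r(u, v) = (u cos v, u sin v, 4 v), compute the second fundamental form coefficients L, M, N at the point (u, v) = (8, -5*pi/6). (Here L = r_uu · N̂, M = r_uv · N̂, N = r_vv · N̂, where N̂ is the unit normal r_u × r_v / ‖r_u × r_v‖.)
L = 0;  M = -sqrt(5)/5;  N = 0

Compute the unit normal N̂(u, v) = (4*sin(v)/sqrt(u^2 + 16), -4*cos(v)/sqrt(u^2 + 16), u/sqrt(u^2 + 16)), and the second partials r_uu, r_uv, r_vv. Take dot products:
  L(u, v) = r_uu · N̂ = 0,
  M(u, v) = r_uv · N̂ = -4/sqrt(u^2 + 16),
  N(u, v) = r_vv · N̂ = 0.
Evaluating at (u, v) = (8, -5*pi/6):
  L = 0, M = -sqrt(5)/5, N = 0.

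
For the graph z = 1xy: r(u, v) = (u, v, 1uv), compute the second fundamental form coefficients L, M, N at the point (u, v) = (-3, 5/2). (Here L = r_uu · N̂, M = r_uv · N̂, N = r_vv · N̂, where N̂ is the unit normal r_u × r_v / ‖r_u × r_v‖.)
L = 0;  M = 2*sqrt(65)/65;  N = 0

Compute the unit normal N̂(u, v) = (-v/sqrt(u^2 + v^2 + 1), -u/sqrt(u^2 + v^2 + 1), 1/sqrt(u^2 + v^2 + 1)), and the second partials r_uu, r_uv, r_vv. Take dot products:
  L(u, v) = r_uu · N̂ = 0,
  M(u, v) = r_uv · N̂ = 1/sqrt(u^2 + v^2 + 1),
  N(u, v) = r_vv · N̂ = 0.
Evaluating at (u, v) = (-3, 5/2):
  L = 0, M = 2*sqrt(65)/65, N = 0.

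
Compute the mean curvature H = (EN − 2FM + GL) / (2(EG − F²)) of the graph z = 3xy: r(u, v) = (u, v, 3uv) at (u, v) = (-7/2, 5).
H = 756*sqrt(1345)/361805

With E = 9*v^2 + 1, F = 9*u*v, G = 9*u^2 + 1, L = 0, M = 3/sqrt(9*u^2 + 9*v^2 + 1), N = 0, assemble
  H = (EN − 2FM + GL) / (2(EG − F²)) = -27*u*v/(9*u^2 + 9*v^2 + 1)^(3/2).
At (u, v) = (-7/2, 5): H = 756*sqrt(1345)/361805.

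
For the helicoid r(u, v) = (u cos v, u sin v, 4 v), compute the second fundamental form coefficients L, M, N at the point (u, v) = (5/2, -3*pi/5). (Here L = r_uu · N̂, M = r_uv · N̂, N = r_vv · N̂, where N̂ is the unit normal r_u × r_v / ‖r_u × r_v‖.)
L = 0;  M = -8*sqrt(89)/89;  N = 0

Compute the unit normal N̂(u, v) = (4*sin(v)/sqrt(u^2 + 16), -4*cos(v)/sqrt(u^2 + 16), u/sqrt(u^2 + 16)), and the second partials r_uu, r_uv, r_vv. Take dot products:
  L(u, v) = r_uu · N̂ = 0,
  M(u, v) = r_uv · N̂ = -4/sqrt(u^2 + 16),
  N(u, v) = r_vv · N̂ = 0.
Evaluating at (u, v) = (5/2, -3*pi/5):
  L = 0, M = -8*sqrt(89)/89, N = 0.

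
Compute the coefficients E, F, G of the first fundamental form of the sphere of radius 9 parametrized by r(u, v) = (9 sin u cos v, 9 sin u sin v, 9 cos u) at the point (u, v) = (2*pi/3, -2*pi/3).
E = 81;  F = 0;  G = 243/4

Partials: r_u = (9*cos(u)*cos(v), 9*sin(v)*cos(u), -9*sin(u)), r_v = (-9*sin(u)*sin(v), 9*sin(u)*cos(v), 0). As functions of (u, v):
  E = r_u · r_u = 81,
  F = r_u · r_v = 0,
  G = r_v · r_v = 81*sin(u)^2.
Evaluating at (u, v) = (2*pi/3, -2*pi/3): E = 81, F = 0, G = 243/4.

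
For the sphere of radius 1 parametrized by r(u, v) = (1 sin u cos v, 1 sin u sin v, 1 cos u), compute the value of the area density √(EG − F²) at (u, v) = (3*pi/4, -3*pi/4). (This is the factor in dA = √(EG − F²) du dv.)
√(EG − F²)|_{(3*pi/4, -3*pi/4)} = sqrt(2)/2

E = 1, F = 0, G = sin(u)^2, so EG − F² = sin(u)^2. Taking the positive square root: √(EG − F²) = Abs(sin(u)). At (u, v) = (3*pi/4, -3*pi/4): sqrt(2)/2.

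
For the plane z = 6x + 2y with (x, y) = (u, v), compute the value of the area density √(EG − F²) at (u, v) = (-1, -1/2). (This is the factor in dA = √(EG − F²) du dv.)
√(EG − F²)|_{(-1, -1/2)} = sqrt(41)

E = 37, F = 12, G = 5, so EG − F² = 41. Taking the positive square root: √(EG − F²) = sqrt(41). At (u, v) = (-1, -1/2): sqrt(41).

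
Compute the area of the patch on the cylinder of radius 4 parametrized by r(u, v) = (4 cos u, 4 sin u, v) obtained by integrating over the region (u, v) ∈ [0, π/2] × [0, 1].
Area = 2*pi

Area = ∫∫ √(EG − F²) du dv with √(EG − F²) = 4. Integrating over [0, π/2] × [0, 1] gives 2*pi.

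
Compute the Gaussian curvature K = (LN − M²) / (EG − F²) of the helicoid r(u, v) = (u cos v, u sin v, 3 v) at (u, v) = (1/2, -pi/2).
K = -144/1369

Coefficients of the first fundamental form: E = 1, F = 0, G = u^2 + 9.
Coefficients of the second fundamental form: L = 0, M = -3/sqrt(u^2 + 9), N = 0.
Assemble K = (LN − M²)/(EG − F²) = -9/(u^2 + 9)^2. At (u, v) = (1/2, -pi/2): K = -144/1369.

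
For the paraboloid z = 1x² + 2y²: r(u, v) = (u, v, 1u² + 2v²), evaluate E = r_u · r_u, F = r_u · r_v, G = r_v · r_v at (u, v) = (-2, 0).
E = 17;  F = 0;  G = 1

Partials: r_u = (1, 0, 2*u), r_v = (0, 1, 4*v). As functions of (u, v):
  E = r_u · r_u = 4*u^2 + 1,
  F = r_u · r_v = 8*u*v,
  G = r_v · r_v = 16*v^2 + 1.
Evaluating at (u, v) = (-2, 0): E = 17, F = 0, G = 1.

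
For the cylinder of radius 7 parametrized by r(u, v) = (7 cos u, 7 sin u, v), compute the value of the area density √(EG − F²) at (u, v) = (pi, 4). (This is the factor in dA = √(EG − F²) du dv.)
√(EG − F²)|_{(pi, 4)} = 7

E = 49, F = 0, G = 1, so EG − F² = 49. Taking the positive square root: √(EG − F²) = 7. At (u, v) = (pi, 4): 7.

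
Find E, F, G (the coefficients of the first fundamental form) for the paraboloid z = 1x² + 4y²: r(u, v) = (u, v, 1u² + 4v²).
E = 4*u^2 + 1;  F = 16*u*v;  G = 64*v^2 + 1

Compute partials: r_u = (1, 0, 2*u), r_v = (0, 1, 8*v). Then
  E = r_u · r_u = 4*u^2 + 1,
  F = r_u · r_v = 16*u*v,
  G = r_v · r_v = 64*v^2 + 1.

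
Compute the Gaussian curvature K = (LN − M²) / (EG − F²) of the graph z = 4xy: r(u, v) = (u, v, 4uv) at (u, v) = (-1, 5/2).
K = -16/13689

Coefficients of the first fundamental form: E = 16*v^2 + 1, F = 16*u*v, G = 16*u^2 + 1.
Coefficients of the second fundamental form: L = 0, M = 4/sqrt(16*u^2 + 16*v^2 + 1), N = 0.
Assemble K = (LN − M²)/(EG − F²) = -16/(256*u^4 + 512*u^2*v^2 + 32*u^2 + 256*v^4 + 32*v^2 + 1). At (u, v) = (-1, 5/2): K = -16/13689.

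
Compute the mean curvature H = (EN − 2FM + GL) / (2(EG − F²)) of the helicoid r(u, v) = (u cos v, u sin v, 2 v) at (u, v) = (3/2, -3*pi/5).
H = 0

With E = 1, F = 0, G = u^2 + 4, L = 0, M = -2/sqrt(u^2 + 4), N = 0, assemble
  H = (EN − 2FM + GL) / (2(EG − F²)) = 0.
At (u, v) = (3/2, -3*pi/5): H = 0.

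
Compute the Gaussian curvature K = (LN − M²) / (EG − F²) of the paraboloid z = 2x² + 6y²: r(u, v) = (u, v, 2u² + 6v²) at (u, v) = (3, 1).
K = 48/83521

Coefficients of the first fundamental form: E = 16*u^2 + 1, F = 48*u*v, G = 144*v^2 + 1.
Coefficients of the second fundamental form: L = 4/sqrt(16*u^2 + 144*v^2 + 1), M = 0, N = 12/sqrt(16*u^2 + 144*v^2 + 1).
Assemble K = (LN − M²)/(EG − F²) = 48/(256*u^4 + 4608*u^2*v^2 + 32*u^2 + 20736*v^4 + 288*v^2 + 1). At (u, v) = (3, 1): K = 48/83521.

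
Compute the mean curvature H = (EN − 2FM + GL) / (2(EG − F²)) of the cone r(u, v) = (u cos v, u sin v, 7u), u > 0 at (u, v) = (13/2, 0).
H = 7*sqrt(2)/130

With E = 50, F = 0, G = u^2, L = 0, M = 0, N = 7*sqrt(2)*u^2/(10*Abs(u)), assemble
  H = (EN − 2FM + GL) / (2(EG − F²)) = 7*sqrt(2)/(20*Abs(u)).
At (u, v) = (13/2, 0): H = 7*sqrt(2)/130.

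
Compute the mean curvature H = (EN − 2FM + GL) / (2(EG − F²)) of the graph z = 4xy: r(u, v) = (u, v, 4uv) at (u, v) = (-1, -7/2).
H = -224*sqrt(213)/45369

With E = 16*v^2 + 1, F = 16*u*v, G = 16*u^2 + 1, L = 0, M = 4/sqrt(16*u^2 + 16*v^2 + 1), N = 0, assemble
  H = (EN − 2FM + GL) / (2(EG − F²)) = -64*u*v/(16*u^2 + 16*v^2 + 1)^(3/2).
At (u, v) = (-1, -7/2): H = -224*sqrt(213)/45369.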